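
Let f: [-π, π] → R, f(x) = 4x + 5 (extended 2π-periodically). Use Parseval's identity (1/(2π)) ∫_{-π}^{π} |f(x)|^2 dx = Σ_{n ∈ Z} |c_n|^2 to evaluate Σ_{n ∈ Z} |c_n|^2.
Σ |c_n|^2 = 16π^2/3 + 25

Expand and integrate term by term over [-π, π]:
  ∫ (4x)^2 dx = 16·(2π^3/3); ∫ 2·4·(5)·x dx = 0 (odd integrand); ∫ 5^2 dx = 25·2π.
So (1/(2π)) ∫_{-π}^{π} (4x + 5)^2 dx = 16π^2/3 + 25 = 16π^2/3 + 25.
Parseval ⇒ Σ |c_n|^2 = 16π^2/3 + 25.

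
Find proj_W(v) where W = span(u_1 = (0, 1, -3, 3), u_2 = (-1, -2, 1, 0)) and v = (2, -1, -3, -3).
proj_W(v) = (62/89, 103/89, 1/89, -63/89)

Set up U = [u_1 | ... | u_2] ∈ R^(4×2). The projector onto W = col(U) is P = U (U^T U)^(-1) U^T.
Compute U^T U =
  [19, -5]
  [-5, 6],
and U^T v = (-1, -3).
Solve U^T U · c = U^T v for the coefficients: c = (-21/89, -62/89). The projection is proj_W(v) = U c.
Check: (v - proj_W(v)) · u_1 = 0  (should be 0).
Check: (v - proj_W(v)) · u_2 = 0  (should be 0).
Result: proj_W(v) = (62/89, 103/89, 1/89, -63/89).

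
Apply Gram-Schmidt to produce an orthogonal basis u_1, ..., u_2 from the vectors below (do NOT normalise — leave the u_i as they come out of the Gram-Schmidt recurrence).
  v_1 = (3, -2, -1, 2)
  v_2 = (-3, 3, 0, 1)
Orthogonal basis:
  u_1 = (3, -2, -1, 2)
  u_2 = (-5/6, 14/9, -13/18, 22/9)

Apply the Gram-Schmidt recurrence
  u_1 = v_1
  u_i = v_i − Σ_{j<i} ((v_i · u_j) / (u_j · u_j)) · u_j.

Step by step this gives:
  u_1 = (3, -2, -1, 2)
  u_2 = (-5/6, 14/9, -13/18, 22/9)

Orthogonality check:
  u_2 · u_1 = 0 (should be 0)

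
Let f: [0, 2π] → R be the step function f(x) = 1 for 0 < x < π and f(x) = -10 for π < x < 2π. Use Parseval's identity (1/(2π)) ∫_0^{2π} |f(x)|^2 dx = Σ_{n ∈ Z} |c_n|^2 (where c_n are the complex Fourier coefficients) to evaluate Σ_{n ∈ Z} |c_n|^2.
Σ |c_n|^2 = 101/2

Parseval equates the L^2 energy of f (normalised by 1/(2π)) with the ℓ^2 sum of its Fourier coefficients: (1/(2π)) ∫_0^{2π} |f|^2 = Σ |c_n|^2.
Compute the left side: (1/(2π)) [∫_0^π 1^2 dx + ∫_π^{2π} (-10)^2 dx] = (1/(2π)) · (1π + 100π) = (1 + 100)/2 = 101/2.
So Σ_{n ∈ Z} |c_n|^2 = 101/2.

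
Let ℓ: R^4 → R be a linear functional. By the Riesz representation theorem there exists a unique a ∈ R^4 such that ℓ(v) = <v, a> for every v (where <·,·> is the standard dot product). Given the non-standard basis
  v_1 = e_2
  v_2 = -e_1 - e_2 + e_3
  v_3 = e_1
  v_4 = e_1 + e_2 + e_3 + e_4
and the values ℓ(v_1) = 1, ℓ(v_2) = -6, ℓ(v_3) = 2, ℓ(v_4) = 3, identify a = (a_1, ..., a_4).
a = (2, 1, -3, 3)

Write a = (a_1, ..., a_4) in the standard basis. For each basis vector v_i, ℓ(v_i) = <v_i, a> is a linear equation in the a_j's. Collect the n equations into a matrix system V a = ℓ, where row i of V is v_i (expressed in the standard basis). Since V is invertible (lower-triangular with 1s on the diagonal, up to permutation), solve by back-substitution:
  V =
[[0, 1, 0, 0],
 [-1, -1, 1, 0],
 [1, 0, 0, 0],
 [1, 1, 1, 1]]
  V a = (1, -6, 2, 3)
Solving gives a = (2, 1, -3, 3).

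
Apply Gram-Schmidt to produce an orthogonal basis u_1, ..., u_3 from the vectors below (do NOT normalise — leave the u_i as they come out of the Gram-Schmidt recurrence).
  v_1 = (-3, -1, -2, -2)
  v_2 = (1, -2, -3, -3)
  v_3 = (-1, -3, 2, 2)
Orthogonal basis:
  u_1 = (-3, -1, -2, -2)
  u_2 = (17/6, -25/18, -16/9, -16/9)
  u_3 = (-96/293, -1056/293, 336/293, 336/293)

Apply the Gram-Schmidt recurrence
  u_1 = v_1
  u_i = v_i − Σ_{j<i} ((v_i · u_j) / (u_j · u_j)) · u_j.

Step by step this gives:
  u_1 = (-3, -1, -2, -2)
  u_2 = (17/6, -25/18, -16/9, -16/9)
  u_3 = (-96/293, -1056/293, 336/293, 336/293)

Orthogonality check:
  u_2 · u_1 = 0 (should be 0)
  u_3 · u_1 = 0 (should be 0)
  u_3 · u_2 = 0 (should be 0)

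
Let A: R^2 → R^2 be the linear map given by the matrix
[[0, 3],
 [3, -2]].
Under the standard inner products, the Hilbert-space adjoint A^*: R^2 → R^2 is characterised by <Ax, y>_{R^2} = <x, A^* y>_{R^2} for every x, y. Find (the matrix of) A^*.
A^* = A^T =
[[0, 3],
 [3, -2]]

For real matrices with standard dot products, the defining identity <Ax, y> = <x, A^* y> gives (Ax)^T y = x^T (A^*) y, i.e. x^T A^T y = x^T (A^*) y. Since this holds for all x, y, we must have A^* = A^T. Therefore
A^* =
[[0, 3],
 [3, -2]].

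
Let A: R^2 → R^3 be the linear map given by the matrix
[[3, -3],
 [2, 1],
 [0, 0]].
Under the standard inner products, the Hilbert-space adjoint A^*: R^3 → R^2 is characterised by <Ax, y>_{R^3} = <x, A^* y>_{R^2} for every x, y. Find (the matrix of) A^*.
A^* = A^T =
[[3, 2, 0],
 [-3, 1, 0]]

For real matrices with standard dot products, the defining identity <Ax, y> = <x, A^* y> gives (Ax)^T y = x^T (A^*) y, i.e. x^T A^T y = x^T (A^*) y. Since this holds for all x, y, we must have A^* = A^T. Therefore
A^* =
[[3, 2, 0],
 [-3, 1, 0]].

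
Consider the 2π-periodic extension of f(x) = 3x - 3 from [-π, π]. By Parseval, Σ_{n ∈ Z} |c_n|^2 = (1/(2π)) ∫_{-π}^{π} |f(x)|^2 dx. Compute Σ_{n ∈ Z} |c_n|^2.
Σ |c_n|^2 = 3π^2 + 9

Expand and integrate term by term over [-π, π]:
  ∫ (3x)^2 dx = 9·(2π^3/3); ∫ 2·3·(-3)·x dx = 0 (odd integrand); ∫ (-3)^2 dx = 9·2π.
So (1/(2π)) ∫_{-π}^{π} (3x - 3)^2 dx = 9π^2/3 + 9 = 3π^2 + 9.
Parseval ⇒ Σ |c_n|^2 = 3π^2 + 9.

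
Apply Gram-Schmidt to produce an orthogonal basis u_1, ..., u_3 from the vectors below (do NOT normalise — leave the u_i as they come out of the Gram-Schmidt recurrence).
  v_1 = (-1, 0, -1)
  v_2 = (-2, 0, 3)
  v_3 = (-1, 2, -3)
Orthogonal basis:
  u_1 = (-1, 0, -1)
  u_2 = (-5/2, 0, 5/2)
  u_3 = (0, 2, 0)

Apply the Gram-Schmidt recurrence
  u_1 = v_1
  u_i = v_i − Σ_{j<i} ((v_i · u_j) / (u_j · u_j)) · u_j.

Step by step this gives:
  u_1 = (-1, 0, -1)
  u_2 = (-5/2, 0, 5/2)
  u_3 = (0, 2, 0)

Orthogonality check:
  u_2 · u_1 = 0 (should be 0)
  u_3 · u_1 = 0 (should be 0)
  u_3 · u_2 = 0 (should be 0)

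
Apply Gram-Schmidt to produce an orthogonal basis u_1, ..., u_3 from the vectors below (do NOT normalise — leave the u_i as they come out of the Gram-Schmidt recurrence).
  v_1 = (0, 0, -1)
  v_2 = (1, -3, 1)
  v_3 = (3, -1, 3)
Orthogonal basis:
  u_1 = (0, 0, -1)
  u_2 = (1, -3, 0)
  u_3 = (12/5, 4/5, 0)

Apply the Gram-Schmidt recurrence
  u_1 = v_1
  u_i = v_i − Σ_{j<i} ((v_i · u_j) / (u_j · u_j)) · u_j.

Step by step this gives:
  u_1 = (0, 0, -1)
  u_2 = (1, -3, 0)
  u_3 = (12/5, 4/5, 0)

Orthogonality check:
  u_2 · u_1 = 0 (should be 0)
  u_3 · u_1 = 0 (should be 0)
  u_3 · u_2 = 0 (should be 0)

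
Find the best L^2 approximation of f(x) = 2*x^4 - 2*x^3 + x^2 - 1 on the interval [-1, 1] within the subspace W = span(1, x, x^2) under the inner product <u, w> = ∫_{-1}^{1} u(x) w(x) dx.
g(x) = 19*x^2/7 - 6*x/5 - 41/35

The best approximation g ∈ W is the orthogonal projection of f onto W. Writing g = a_0 + a_1 x + a_2 x^2, the coefficients solve the normal equations G · a = b where
  G_{ij} = <φ_i, φ_j> and b_i = <f, φ_i>, with φ_0 = 1, φ_1 = x, φ_2 = x^2.
G =
  [2, 0, 2/3]
  [0, 2/3, 0]
  [2/3, 0, 2/5],
b = (-8/15, -4/5, 32/105).
Solving gives a_0 = -41/35, a_1 = -6/5, a_2 = 19/7, so
  g(x) = 19*x^2/7 - 6*x/5 - 41/35.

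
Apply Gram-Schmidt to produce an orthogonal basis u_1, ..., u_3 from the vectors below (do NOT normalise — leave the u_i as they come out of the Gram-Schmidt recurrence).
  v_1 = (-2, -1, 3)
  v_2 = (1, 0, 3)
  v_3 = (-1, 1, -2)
Orthogonal basis:
  u_1 = (-2, -1, 3)
  u_2 = (2, 1/2, 3/2)
  u_3 = (-30/91, 90/91, 10/91)

Apply the Gram-Schmidt recurrence
  u_1 = v_1
  u_i = v_i − Σ_{j<i} ((v_i · u_j) / (u_j · u_j)) · u_j.

Step by step this gives:
  u_1 = (-2, -1, 3)
  u_2 = (2, 1/2, 3/2)
  u_3 = (-30/91, 90/91, 10/91)

Orthogonality check:
  u_2 · u_1 = 0 (should be 0)
  u_3 · u_1 = 0 (should be 0)
  u_3 · u_2 = 0 (should be 0)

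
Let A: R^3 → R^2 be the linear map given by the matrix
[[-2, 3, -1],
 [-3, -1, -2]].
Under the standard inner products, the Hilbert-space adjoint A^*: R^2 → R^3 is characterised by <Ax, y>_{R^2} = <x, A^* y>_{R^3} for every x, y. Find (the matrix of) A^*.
A^* = A^T =
[[-2, -3],
 [3, -1],
 [-1, -2]]

For real matrices with standard dot products, the defining identity <Ax, y> = <x, A^* y> gives (Ax)^T y = x^T (A^*) y, i.e. x^T A^T y = x^T (A^*) y. Since this holds for all x, y, we must have A^* = A^T. Therefore
A^* =
[[-2, -3],
 [3, -1],
 [-1, -2]].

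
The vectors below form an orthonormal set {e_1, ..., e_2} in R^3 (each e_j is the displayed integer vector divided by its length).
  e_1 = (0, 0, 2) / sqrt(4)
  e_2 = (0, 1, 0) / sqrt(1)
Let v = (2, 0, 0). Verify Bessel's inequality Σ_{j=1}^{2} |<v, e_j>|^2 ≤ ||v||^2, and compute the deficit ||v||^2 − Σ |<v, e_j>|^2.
Σ |<v, e_j>|^2 = 0; ||v||^2 = 4; deficit = 4

Write each e_j = u_j / sqrt(<u_j, u_j>) where u_j is the displayed integer vector. Then <v, e_j> = <v, u_j> / sqrt(<u_j, u_j>), so |<v, e_j>|^2 = <v, u_j>^2 / <u_j, u_j>.
Coefficients: <v, e_1> = 0/sqrt(4), <v, e_2> = 0/sqrt(1).
Square and sum: Σ |<v, e_j>|^2 = 0.
Compute ||v||^2 = v·v = 4.
Deficit = 4 − 0 = 4 ≥ 0, confirming Bessel's inequality. (The deficit equals ||v − Σ <v,e_j> e_j||^2, the squared distance from v to span{e_j}.)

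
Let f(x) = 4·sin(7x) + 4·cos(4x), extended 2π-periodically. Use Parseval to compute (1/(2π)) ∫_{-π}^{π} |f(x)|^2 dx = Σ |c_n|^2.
Σ |c_n|^2 = 16

Expand |f|^2 and use orthogonality of {sin(nx), cos(mx)} on [-π, π]:
  ∫_{-π}^{π} sin(nx)^2 dx = π, ∫ cos(mx)^2 dx = π, and cross terms integrate to 0.
So ∫_{-π}^{π} f(x)^2 dx = 4^2 · π + 4^2 · π = (16 + 16)π.
Divide by 2π: (16 + 16)/2 = 16.
By Parseval, this equals Σ |c_n|^2.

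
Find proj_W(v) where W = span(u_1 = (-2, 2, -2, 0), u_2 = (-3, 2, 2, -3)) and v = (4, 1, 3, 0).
proj_W(v) = (42/23, -44/23, 52/23, -6/23)

Set up U = [u_1 | ... | u_2] ∈ R^(4×2). The projector onto W = col(U) is P = U (U^T U)^(-1) U^T.
Compute U^T U =
  [12, 6]
  [6, 26],
and U^T v = (-12, -4).
Solve U^T U · c = U^T v for the coefficients: c = (-24/23, 2/23). The projection is proj_W(v) = U c.
Check: (v - proj_W(v)) · u_1 = 0  (should be 0).
Check: (v - proj_W(v)) · u_2 = 0  (should be 0).
Result: proj_W(v) = (42/23, -44/23, 52/23, -6/23).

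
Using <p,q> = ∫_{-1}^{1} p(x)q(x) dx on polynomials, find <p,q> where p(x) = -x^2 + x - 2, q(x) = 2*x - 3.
<p,q> = 46/3

Expand the product: p(x)·q(x) = -2*x^3 + 5*x^2 - 7*x + 6.
∫_{-1}^{1} of each monomial x^k gives [2/(k+1) if k even, 0 if k odd]. Integrating term-by-term (or equivalently evaluating the antiderivative F(x) = -x^4/2 + 5*x^3/3 - 7*x^2/2 + 6*x at the endpoints):
  F(1) − F(−1) = 11/3 − (-35/3) = 46/3.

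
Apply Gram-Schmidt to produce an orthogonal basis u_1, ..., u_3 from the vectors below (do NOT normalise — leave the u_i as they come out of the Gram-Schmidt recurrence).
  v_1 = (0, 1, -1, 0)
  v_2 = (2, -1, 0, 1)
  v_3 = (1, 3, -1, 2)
Orthogonal basis:
  u_1 = (0, 1, -1, 0)
  u_2 = (2, -1/2, -1/2, 1)
  u_3 = (-1/11, 14/11, 14/11, 16/11)

Apply the Gram-Schmidt recurrence
  u_1 = v_1
  u_i = v_i − Σ_{j<i} ((v_i · u_j) / (u_j · u_j)) · u_j.

Step by step this gives:
  u_1 = (0, 1, -1, 0)
  u_2 = (2, -1/2, -1/2, 1)
  u_3 = (-1/11, 14/11, 14/11, 16/11)

Orthogonality check:
  u_2 · u_1 = 0 (should be 0)
  u_3 · u_1 = 0 (should be 0)
  u_3 · u_2 = 0 (should be 0)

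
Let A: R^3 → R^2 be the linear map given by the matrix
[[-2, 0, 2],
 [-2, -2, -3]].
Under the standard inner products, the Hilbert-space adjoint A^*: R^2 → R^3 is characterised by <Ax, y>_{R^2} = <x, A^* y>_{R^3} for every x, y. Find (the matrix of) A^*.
A^* = A^T =
[[-2, -2],
 [0, -2],
 [2, -3]]

For real matrices with standard dot products, the defining identity <Ax, y> = <x, A^* y> gives (Ax)^T y = x^T (A^*) y, i.e. x^T A^T y = x^T (A^*) y. Since this holds for all x, y, we must have A^* = A^T. Therefore
A^* =
[[-2, -2],
 [0, -2],
 [2, -3]].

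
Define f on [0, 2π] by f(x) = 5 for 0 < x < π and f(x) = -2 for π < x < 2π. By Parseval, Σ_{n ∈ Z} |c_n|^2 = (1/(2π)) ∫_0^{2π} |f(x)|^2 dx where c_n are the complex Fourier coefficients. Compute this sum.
Σ |c_n|^2 = 29/2

Parseval equates the L^2 energy of f (normalised by 1/(2π)) with the ℓ^2 sum of its Fourier coefficients: (1/(2π)) ∫_0^{2π} |f|^2 = Σ |c_n|^2.
Compute the left side: (1/(2π)) [∫_0^π 5^2 dx + ∫_π^{2π} (-2)^2 dx] = (1/(2π)) · (25π + 4π) = (25 + 4)/2 = 29/2.
So Σ_{n ∈ Z} |c_n|^2 = 29/2.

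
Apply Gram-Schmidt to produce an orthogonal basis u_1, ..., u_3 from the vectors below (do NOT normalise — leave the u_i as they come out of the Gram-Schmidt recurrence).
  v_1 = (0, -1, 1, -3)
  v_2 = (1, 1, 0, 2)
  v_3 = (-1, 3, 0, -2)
Orthogonal basis:
  u_1 = (0, -1, 1, -3)
  u_2 = (1, 4/11, 7/11, 1/11)
  u_3 = (-16/17, 56/17, -4/17, -20/17)

Apply the Gram-Schmidt recurrence
  u_1 = v_1
  u_i = v_i − Σ_{j<i} ((v_i · u_j) / (u_j · u_j)) · u_j.

Step by step this gives:
  u_1 = (0, -1, 1, -3)
  u_2 = (1, 4/11, 7/11, 1/11)
  u_3 = (-16/17, 56/17, -4/17, -20/17)

Orthogonality check:
  u_2 · u_1 = 0 (should be 0)
  u_3 · u_1 = 0 (should be 0)
  u_3 · u_2 = 0 (should be 0)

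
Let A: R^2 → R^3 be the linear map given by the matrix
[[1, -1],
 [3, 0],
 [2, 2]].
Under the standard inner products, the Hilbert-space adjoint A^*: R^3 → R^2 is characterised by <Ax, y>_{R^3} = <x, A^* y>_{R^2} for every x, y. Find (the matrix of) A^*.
A^* = A^T =
[[1, 3, 2],
 [-1, 0, 2]]

For real matrices with standard dot products, the defining identity <Ax, y> = <x, A^* y> gives (Ax)^T y = x^T (A^*) y, i.e. x^T A^T y = x^T (A^*) y. Since this holds for all x, y, we must have A^* = A^T. Therefore
A^* =
[[1, 3, 2],
 [-1, 0, 2]].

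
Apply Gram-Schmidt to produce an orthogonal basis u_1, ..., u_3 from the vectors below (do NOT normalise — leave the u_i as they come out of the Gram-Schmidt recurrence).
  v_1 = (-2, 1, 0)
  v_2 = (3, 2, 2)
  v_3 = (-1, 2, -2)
Orthogonal basis:
  u_1 = (-2, 1, 0)
  u_2 = (7/5, 14/5, 2)
  u_3 = (40/69, 80/69, -140/69)

Apply the Gram-Schmidt recurrence
  u_1 = v_1
  u_i = v_i − Σ_{j<i} ((v_i · u_j) / (u_j · u_j)) · u_j.

Step by step this gives:
  u_1 = (-2, 1, 0)
  u_2 = (7/5, 14/5, 2)
  u_3 = (40/69, 80/69, -140/69)

Orthogonality check:
  u_2 · u_1 = 0 (should be 0)
  u_3 · u_1 = 0 (should be 0)
  u_3 · u_2 = 0 (should be 0)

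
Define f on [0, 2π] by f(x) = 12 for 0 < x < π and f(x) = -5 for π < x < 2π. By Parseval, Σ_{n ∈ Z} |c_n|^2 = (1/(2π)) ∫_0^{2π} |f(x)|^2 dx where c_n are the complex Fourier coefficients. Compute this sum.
Σ |c_n|^2 = 169/2

Parseval equates the L^2 energy of f (normalised by 1/(2π)) with the ℓ^2 sum of its Fourier coefficients: (1/(2π)) ∫_0^{2π} |f|^2 = Σ |c_n|^2.
Compute the left side: (1/(2π)) [∫_0^π 12^2 dx + ∫_π^{2π} (-5)^2 dx] = (1/(2π)) · (144π + 25π) = (144 + 25)/2 = 169/2.
So Σ_{n ∈ Z} |c_n|^2 = 169/2.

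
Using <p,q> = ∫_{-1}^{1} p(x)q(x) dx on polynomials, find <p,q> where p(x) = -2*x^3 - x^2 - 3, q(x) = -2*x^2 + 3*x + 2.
<p,q> = -164/15

Expand the product: p(x)·q(x) = 4*x^5 - 4*x^4 - 7*x^3 + 4*x^2 - 9*x - 6.
∫_{-1}^{1} of each monomial x^k gives [2/(k+1) if k even, 0 if k odd]. Integrating term-by-term (or equivalently evaluating the antiderivative F(x) = 2*x^6/3 - 4*x^5/5 - 7*x^4/4 + 4*x^3/3 - 9*x^2/2 - 6*x at the endpoints):
  F(1) − F(−1) = -221/20 − (-7/60) = -164/15.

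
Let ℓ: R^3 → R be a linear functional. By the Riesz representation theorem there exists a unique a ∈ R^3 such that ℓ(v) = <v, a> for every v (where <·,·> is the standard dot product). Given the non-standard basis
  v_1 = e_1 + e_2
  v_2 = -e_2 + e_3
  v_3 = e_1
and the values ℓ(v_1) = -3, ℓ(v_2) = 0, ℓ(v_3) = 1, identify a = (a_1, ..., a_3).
a = (1, -4, -4)

Write a = (a_1, ..., a_3) in the standard basis. For each basis vector v_i, ℓ(v_i) = <v_i, a> is a linear equation in the a_j's. Collect the n equations into a matrix system V a = ℓ, where row i of V is v_i (expressed in the standard basis). Since V is invertible (lower-triangular with 1s on the diagonal, up to permutation), solve by back-substitution:
  V =
[[1, 1, 0],
 [0, -1, 1],
 [1, 0, 0]]
  V a = (-3, 0, 1)
Solving gives a = (1, -4, -4).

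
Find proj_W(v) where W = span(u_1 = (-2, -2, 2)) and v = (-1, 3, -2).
proj_W(v) = (4/3, 4/3, -4/3)

Set up U = [u_1 | ... | u_1] ∈ R^(3×1). The projector onto W = col(U) is P = U (U^T U)^(-1) U^T.
Compute U^T U =
  [12],
and U^T v = (-8).
Solve U^T U · c = U^T v for the coefficients: c = (-2/3). The projection is proj_W(v) = U c.
Check: (v - proj_W(v)) · u_1 = 0  (should be 0).
Result: proj_W(v) = (4/3, 4/3, -4/3).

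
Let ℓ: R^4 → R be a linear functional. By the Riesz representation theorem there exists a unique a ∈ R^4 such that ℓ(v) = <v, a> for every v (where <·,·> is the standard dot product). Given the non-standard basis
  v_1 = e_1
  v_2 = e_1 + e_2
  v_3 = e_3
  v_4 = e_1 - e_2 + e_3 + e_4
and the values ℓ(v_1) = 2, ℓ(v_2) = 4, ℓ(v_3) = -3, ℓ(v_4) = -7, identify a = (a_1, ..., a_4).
a = (2, 2, -3, -4)

Write a = (a_1, ..., a_4) in the standard basis. For each basis vector v_i, ℓ(v_i) = <v_i, a> is a linear equation in the a_j's. Collect the n equations into a matrix system V a = ℓ, where row i of V is v_i (expressed in the standard basis). Since V is invertible (lower-triangular with 1s on the diagonal, up to permutation), solve by back-substitution:
  V =
[[1, 0, 0, 0],
 [1, 1, 0, 0],
 [0, 0, 1, 0],
 [1, -1, 1, 1]]
  V a = (2, 4, -3, -7)
Solving gives a = (2, 2, -3, -4).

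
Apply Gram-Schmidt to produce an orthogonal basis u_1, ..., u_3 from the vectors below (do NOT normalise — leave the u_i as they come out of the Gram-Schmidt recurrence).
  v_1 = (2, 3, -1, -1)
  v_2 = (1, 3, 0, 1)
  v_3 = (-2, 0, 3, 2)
Orthogonal basis:
  u_1 = (2, 3, -1, -1)
  u_2 = (-1/3, 1, 2/3, 5/3)
  u_3 = (-22/65, 27/65, 96/65, -59/65)

Apply the Gram-Schmidt recurrence
  u_1 = v_1
  u_i = v_i − Σ_{j<i} ((v_i · u_j) / (u_j · u_j)) · u_j.

Step by step this gives:
  u_1 = (2, 3, -1, -1)
  u_2 = (-1/3, 1, 2/3, 5/3)
  u_3 = (-22/65, 27/65, 96/65, -59/65)

Orthogonality check:
  u_2 · u_1 = 0 (should be 0)
  u_3 · u_1 = 0 (should be 0)
  u_3 · u_2 = 0 (should be 0)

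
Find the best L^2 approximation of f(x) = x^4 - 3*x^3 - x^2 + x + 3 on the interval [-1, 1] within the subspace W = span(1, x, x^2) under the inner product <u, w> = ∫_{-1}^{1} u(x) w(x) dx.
g(x) = -x^2/7 - 4*x/5 + 102/35

The best approximation g ∈ W is the orthogonal projection of f onto W. Writing g = a_0 + a_1 x + a_2 x^2, the coefficients solve the normal equations G · a = b where
  G_{ij} = <φ_i, φ_j> and b_i = <f, φ_i>, with φ_0 = 1, φ_1 = x, φ_2 = x^2.
G =
  [2, 0, 2/3]
  [0, 2/3, 0]
  [2/3, 0, 2/5],
b = (86/15, -8/15, 66/35).
Solving gives a_0 = 102/35, a_1 = -4/5, a_2 = -1/7, so
  g(x) = -x^2/7 - 4*x/5 + 102/35.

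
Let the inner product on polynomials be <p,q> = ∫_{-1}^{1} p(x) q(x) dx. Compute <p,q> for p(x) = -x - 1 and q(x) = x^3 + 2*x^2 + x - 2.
<p,q> = 8/5

Expand the product: p(x)·q(x) = -x^4 - 3*x^3 - 3*x^2 + x + 2.
∫_{-1}^{1} of each monomial x^k gives [2/(k+1) if k even, 0 if k odd]. Integrating term-by-term (or equivalently evaluating the antiderivative F(x) = -x^5/5 - 3*x^4/4 - x^3 + x^2/2 + 2*x at the endpoints):
  F(1) − F(−1) = 11/20 − (-21/20) = 8/5.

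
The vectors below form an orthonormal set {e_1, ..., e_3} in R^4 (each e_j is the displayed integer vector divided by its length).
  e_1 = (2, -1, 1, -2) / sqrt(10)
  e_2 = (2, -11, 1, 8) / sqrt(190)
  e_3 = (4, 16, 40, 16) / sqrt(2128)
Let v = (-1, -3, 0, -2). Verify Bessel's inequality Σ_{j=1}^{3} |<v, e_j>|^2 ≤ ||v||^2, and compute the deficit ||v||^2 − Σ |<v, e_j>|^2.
Σ |<v, e_j>|^2 = 7; ||v||^2 = 14; deficit = 7

Write each e_j = u_j / sqrt(<u_j, u_j>) where u_j is the displayed integer vector. Then <v, e_j> = <v, u_j> / sqrt(<u_j, u_j>), so |<v, e_j>|^2 = <v, u_j>^2 / <u_j, u_j>.
Coefficients: <v, e_1> = 5/sqrt(10), <v, e_2> = 15/sqrt(190), <v, e_3> = -84/sqrt(2128).
Square and sum: Σ |<v, e_j>|^2 = 7.
Compute ||v||^2 = v·v = 14.
Deficit = 14 − 7 = 7 ≥ 0, confirming Bessel's inequality. (The deficit equals ||v − Σ <v,e_j> e_j||^2, the squared distance from v to span{e_j}.)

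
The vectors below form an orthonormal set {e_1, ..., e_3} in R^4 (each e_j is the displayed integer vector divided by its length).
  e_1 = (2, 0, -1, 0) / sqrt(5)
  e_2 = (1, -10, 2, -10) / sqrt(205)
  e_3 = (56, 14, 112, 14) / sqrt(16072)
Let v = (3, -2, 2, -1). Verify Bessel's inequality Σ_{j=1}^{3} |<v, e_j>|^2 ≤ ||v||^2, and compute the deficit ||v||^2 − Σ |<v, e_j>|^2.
Σ |<v, e_j>|^2 = 35/2; ||v||^2 = 18; deficit = 1/2

Write each e_j = u_j / sqrt(<u_j, u_j>) where u_j is the displayed integer vector. Then <v, e_j> = <v, u_j> / sqrt(<u_j, u_j>), so |<v, e_j>|^2 = <v, u_j>^2 / <u_j, u_j>.
Coefficients: <v, e_1> = 4/sqrt(5), <v, e_2> = 37/sqrt(205), <v, e_3> = 350/sqrt(16072).
Square and sum: Σ |<v, e_j>|^2 = 35/2.
Compute ||v||^2 = v·v = 18.
Deficit = 18 − 35/2 = 1/2 ≥ 0, confirming Bessel's inequality. (The deficit equals ||v − Σ <v,e_j> e_j||^2, the squared distance from v to span{e_j}.)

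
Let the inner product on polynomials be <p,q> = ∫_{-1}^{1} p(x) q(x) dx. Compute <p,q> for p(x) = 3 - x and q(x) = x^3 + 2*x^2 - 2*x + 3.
<p,q> = 344/15

Expand the product: p(x)·q(x) = -x^4 + x^3 + 8*x^2 - 9*x + 9.
∫_{-1}^{1} of each monomial x^k gives [2/(k+1) if k even, 0 if k odd]. Integrating term-by-term (or equivalently evaluating the antiderivative F(x) = -x^5/5 + x^4/4 + 8*x^3/3 - 9*x^2/2 + 9*x at the endpoints):
  F(1) − F(−1) = 433/60 − (-943/60) = 344/15.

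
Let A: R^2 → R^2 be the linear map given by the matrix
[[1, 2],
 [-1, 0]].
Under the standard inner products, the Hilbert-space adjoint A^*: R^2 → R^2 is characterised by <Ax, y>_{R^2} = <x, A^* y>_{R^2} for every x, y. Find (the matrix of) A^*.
A^* = A^T =
[[1, -1],
 [2, 0]]

For real matrices with standard dot products, the defining identity <Ax, y> = <x, A^* y> gives (Ax)^T y = x^T (A^*) y, i.e. x^T A^T y = x^T (A^*) y. Since this holds for all x, y, we must have A^* = A^T. Therefore
A^* =
[[1, -1],
 [2, 0]].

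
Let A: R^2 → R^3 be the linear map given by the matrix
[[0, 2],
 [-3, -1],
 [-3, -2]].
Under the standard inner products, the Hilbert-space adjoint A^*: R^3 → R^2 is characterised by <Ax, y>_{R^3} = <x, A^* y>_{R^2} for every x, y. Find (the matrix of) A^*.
A^* = A^T =
[[0, -3, -3],
 [2, -1, -2]]

For real matrices with standard dot products, the defining identity <Ax, y> = <x, A^* y> gives (Ax)^T y = x^T (A^*) y, i.e. x^T A^T y = x^T (A^*) y. Since this holds for all x, y, we must have A^* = A^T. Therefore
A^* =
[[0, -3, -3],
 [2, -1, -2]].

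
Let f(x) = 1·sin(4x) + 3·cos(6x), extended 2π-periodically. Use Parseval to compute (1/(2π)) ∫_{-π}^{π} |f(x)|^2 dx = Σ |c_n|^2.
Σ |c_n|^2 = 5

Expand |f|^2 and use orthogonality of {sin(nx), cos(mx)} on [-π, π]:
  ∫_{-π}^{π} sin(nx)^2 dx = π, ∫ cos(mx)^2 dx = π, and cross terms integrate to 0.
So ∫_{-π}^{π} f(x)^2 dx = 1^2 · π + 3^2 · π = (1 + 9)π.
Divide by 2π: (1 + 9)/2 = 5.
By Parseval, this equals Σ |c_n|^2.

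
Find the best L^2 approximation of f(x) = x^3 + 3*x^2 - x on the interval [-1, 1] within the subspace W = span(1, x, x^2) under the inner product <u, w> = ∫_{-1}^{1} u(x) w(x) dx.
g(x) = 3*x^2 - 2*x/5

The best approximation g ∈ W is the orthogonal projection of f onto W. Writing g = a_0 + a_1 x + a_2 x^2, the coefficients solve the normal equations G · a = b where
  G_{ij} = <φ_i, φ_j> and b_i = <f, φ_i>, with φ_0 = 1, φ_1 = x, φ_2 = x^2.
G =
  [2, 0, 2/3]
  [0, 2/3, 0]
  [2/3, 0, 2/5],
b = (2, -4/15, 6/5).
Solving gives a_0 = 0, a_1 = -2/5, a_2 = 3, so
  g(x) = 3*x^2 - 2*x/5.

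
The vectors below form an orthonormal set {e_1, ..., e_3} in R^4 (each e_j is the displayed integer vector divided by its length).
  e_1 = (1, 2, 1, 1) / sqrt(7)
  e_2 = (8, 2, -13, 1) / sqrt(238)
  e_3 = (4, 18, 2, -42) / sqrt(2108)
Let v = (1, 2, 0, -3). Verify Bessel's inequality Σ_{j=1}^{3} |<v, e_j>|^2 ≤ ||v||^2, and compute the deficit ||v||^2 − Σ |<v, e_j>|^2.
Σ |<v, e_j>|^2 = 867/62; ||v||^2 = 14; deficit = 1/62

Write each e_j = u_j / sqrt(<u_j, u_j>) where u_j is the displayed integer vector. Then <v, e_j> = <v, u_j> / sqrt(<u_j, u_j>), so |<v, e_j>|^2 = <v, u_j>^2 / <u_j, u_j>.
Coefficients: <v, e_1> = 2/sqrt(7), <v, e_2> = 9/sqrt(238), <v, e_3> = 166/sqrt(2108).
Square and sum: Σ |<v, e_j>|^2 = 867/62.
Compute ||v||^2 = v·v = 14.
Deficit = 14 − 867/62 = 1/62 ≥ 0, confirming Bessel's inequality. (The deficit equals ||v − Σ <v,e_j> e_j||^2, the squared distance from v to span{e_j}.)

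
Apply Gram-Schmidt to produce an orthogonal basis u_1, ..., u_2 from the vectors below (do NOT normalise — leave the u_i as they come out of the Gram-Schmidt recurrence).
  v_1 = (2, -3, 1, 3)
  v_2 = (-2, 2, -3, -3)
Orthogonal basis:
  u_1 = (2, -3, 1, 3)
  u_2 = (-2/23, -20/23, -47/23, -3/23)

Apply the Gram-Schmidt recurrence
  u_1 = v_1
  u_i = v_i − Σ_{j<i} ((v_i · u_j) / (u_j · u_j)) · u_j.

Step by step this gives:
  u_1 = (2, -3, 1, 3)
  u_2 = (-2/23, -20/23, -47/23, -3/23)

Orthogonality check:
  u_2 · u_1 = 0 (should be 0)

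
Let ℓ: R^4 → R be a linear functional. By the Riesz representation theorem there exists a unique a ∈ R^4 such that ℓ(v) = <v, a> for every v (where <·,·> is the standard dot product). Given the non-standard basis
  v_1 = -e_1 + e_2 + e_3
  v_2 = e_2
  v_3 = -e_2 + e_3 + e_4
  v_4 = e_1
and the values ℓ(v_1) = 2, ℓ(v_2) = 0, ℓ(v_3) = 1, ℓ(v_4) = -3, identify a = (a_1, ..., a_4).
a = (-3, 0, -1, 2)

Write a = (a_1, ..., a_4) in the standard basis. For each basis vector v_i, ℓ(v_i) = <v_i, a> is a linear equation in the a_j's. Collect the n equations into a matrix system V a = ℓ, where row i of V is v_i (expressed in the standard basis). Since V is invertible (lower-triangular with 1s on the diagonal, up to permutation), solve by back-substitution:
  V =
[[-1, 1, 1, 0],
 [0, 1, 0, 0],
 [0, -1, 1, 1],
 [1, 0, 0, 0]]
  V a = (2, 0, 1, -3)
Solving gives a = (-3, 0, -1, 2).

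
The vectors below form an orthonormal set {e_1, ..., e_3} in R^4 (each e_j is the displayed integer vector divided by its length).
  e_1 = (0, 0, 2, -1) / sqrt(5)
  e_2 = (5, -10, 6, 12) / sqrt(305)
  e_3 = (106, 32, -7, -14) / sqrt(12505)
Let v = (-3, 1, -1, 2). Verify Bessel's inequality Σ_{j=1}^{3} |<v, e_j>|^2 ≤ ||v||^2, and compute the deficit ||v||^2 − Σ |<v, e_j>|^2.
Σ |<v, e_j>|^2 = 2234/205; ||v||^2 = 15; deficit = 841/205

Write each e_j = u_j / sqrt(<u_j, u_j>) where u_j is the displayed integer vector. Then <v, e_j> = <v, u_j> / sqrt(<u_j, u_j>), so |<v, e_j>|^2 = <v, u_j>^2 / <u_j, u_j>.
Coefficients: <v, e_1> = -4/sqrt(5), <v, e_2> = -7/sqrt(305), <v, e_3> = -307/sqrt(12505).
Square and sum: Σ |<v, e_j>|^2 = 2234/205.
Compute ||v||^2 = v·v = 15.
Deficit = 15 − 2234/205 = 841/205 ≥ 0, confirming Bessel's inequality. (The deficit equals ||v − Σ <v,e_j> e_j||^2, the squared distance from v to span{e_j}.)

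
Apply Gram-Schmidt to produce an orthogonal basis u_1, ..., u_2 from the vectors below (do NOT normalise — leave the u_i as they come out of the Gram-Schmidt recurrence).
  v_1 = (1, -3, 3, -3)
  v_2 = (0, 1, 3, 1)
Orthogonal basis:
  u_1 = (1, -3, 3, -3)
  u_2 = (-3/28, 37/28, 75/28, 37/28)

Apply the Gram-Schmidt recurrence
  u_1 = v_1
  u_i = v_i − Σ_{j<i} ((v_i · u_j) / (u_j · u_j)) · u_j.

Step by step this gives:
  u_1 = (1, -3, 3, -3)
  u_2 = (-3/28, 37/28, 75/28, 37/28)

Orthogonality check:
  u_2 · u_1 = 0 (should be 0)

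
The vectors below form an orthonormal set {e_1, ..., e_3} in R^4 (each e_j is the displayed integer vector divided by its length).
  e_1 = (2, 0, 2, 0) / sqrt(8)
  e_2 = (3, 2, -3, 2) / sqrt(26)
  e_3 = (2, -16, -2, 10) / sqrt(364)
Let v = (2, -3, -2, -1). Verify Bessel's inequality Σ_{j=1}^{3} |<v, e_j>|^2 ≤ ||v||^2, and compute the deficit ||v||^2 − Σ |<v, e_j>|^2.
Σ |<v, e_j>|^2 = 45/7; ||v||^2 = 18; deficit = 81/7

Write each e_j = u_j / sqrt(<u_j, u_j>) where u_j is the displayed integer vector. Then <v, e_j> = <v, u_j> / sqrt(<u_j, u_j>), so |<v, e_j>|^2 = <v, u_j>^2 / <u_j, u_j>.
Coefficients: <v, e_1> = 0/sqrt(8), <v, e_2> = 4/sqrt(26), <v, e_3> = 46/sqrt(364).
Square and sum: Σ |<v, e_j>|^2 = 45/7.
Compute ||v||^2 = v·v = 18.
Deficit = 18 − 45/7 = 81/7 ≥ 0, confirming Bessel's inequality. (The deficit equals ||v − Σ <v,e_j> e_j||^2, the squared distance from v to span{e_j}.)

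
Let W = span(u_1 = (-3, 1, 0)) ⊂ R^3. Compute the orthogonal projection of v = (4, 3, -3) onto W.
proj_W(v) = (27/10, -9/10, 0)

Set up U = [u_1 | ... | u_1] ∈ R^(3×1). The projector onto W = col(U) is P = U (U^T U)^(-1) U^T.
Compute U^T U =
  [10],
and U^T v = (-9).
Solve U^T U · c = U^T v for the coefficients: c = (-9/10). The projection is proj_W(v) = U c.
Check: (v - proj_W(v)) · u_1 = 0  (should be 0).
Result: proj_W(v) = (27/10, -9/10, 0).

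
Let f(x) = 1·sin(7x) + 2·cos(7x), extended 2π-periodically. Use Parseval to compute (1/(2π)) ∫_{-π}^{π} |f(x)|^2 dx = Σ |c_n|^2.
Σ |c_n|^2 = 5/2

Expand |f|^2 and use orthogonality of {sin(nx), cos(mx)} on [-π, π]:
  ∫_{-π}^{π} sin(nx)^2 dx = π, ∫ cos(mx)^2 dx = π, and cross terms integrate to 0.
So ∫_{-π}^{π} f(x)^2 dx = 1^2 · π + 2^2 · π = (1 + 4)π.
Divide by 2π: (1 + 4)/2 = 5/2.
By Parseval, this equals Σ |c_n|^2.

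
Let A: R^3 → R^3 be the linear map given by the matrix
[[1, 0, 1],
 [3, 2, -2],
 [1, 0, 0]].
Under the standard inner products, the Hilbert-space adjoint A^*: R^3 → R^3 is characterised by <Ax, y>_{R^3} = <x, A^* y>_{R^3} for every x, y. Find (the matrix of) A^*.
A^* = A^T =
[[1, 3, 1],
 [0, 2, 0],
 [1, -2, 0]]

For real matrices with standard dot products, the defining identity <Ax, y> = <x, A^* y> gives (Ax)^T y = x^T (A^*) y, i.e. x^T A^T y = x^T (A^*) y. Since this holds for all x, y, we must have A^* = A^T. Therefore
A^* =
[[1, 3, 1],
 [0, 2, 0],
 [1, -2, 0]].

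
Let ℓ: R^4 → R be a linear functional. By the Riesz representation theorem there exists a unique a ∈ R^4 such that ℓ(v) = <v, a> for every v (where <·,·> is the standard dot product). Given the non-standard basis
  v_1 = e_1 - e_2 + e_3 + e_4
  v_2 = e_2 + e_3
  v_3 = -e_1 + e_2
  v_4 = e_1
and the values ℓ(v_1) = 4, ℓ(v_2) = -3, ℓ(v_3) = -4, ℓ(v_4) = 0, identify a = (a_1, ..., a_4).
a = (0, -4, 1, -1)

Write a = (a_1, ..., a_4) in the standard basis. For each basis vector v_i, ℓ(v_i) = <v_i, a> is a linear equation in the a_j's. Collect the n equations into a matrix system V a = ℓ, where row i of V is v_i (expressed in the standard basis). Since V is invertible (lower-triangular with 1s on the diagonal, up to permutation), solve by back-substitution:
  V =
[[1, -1, 1, 1],
 [0, 1, 1, 0],
 [-1, 1, 0, 0],
 [1, 0, 0, 0]]
  V a = (4, -3, -4, 0)
Solving gives a = (0, -4, 1, -1).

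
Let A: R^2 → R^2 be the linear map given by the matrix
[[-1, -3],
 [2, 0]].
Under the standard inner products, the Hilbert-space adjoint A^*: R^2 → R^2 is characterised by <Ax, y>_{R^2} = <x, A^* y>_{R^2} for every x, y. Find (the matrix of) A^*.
A^* = A^T =
[[-1, 2],
 [-3, 0]]

For real matrices with standard dot products, the defining identity <Ax, y> = <x, A^* y> gives (Ax)^T y = x^T (A^*) y, i.e. x^T A^T y = x^T (A^*) y. Since this holds for all x, y, we must have A^* = A^T. Therefore
A^* =
[[-1, 2],
 [-3, 0]].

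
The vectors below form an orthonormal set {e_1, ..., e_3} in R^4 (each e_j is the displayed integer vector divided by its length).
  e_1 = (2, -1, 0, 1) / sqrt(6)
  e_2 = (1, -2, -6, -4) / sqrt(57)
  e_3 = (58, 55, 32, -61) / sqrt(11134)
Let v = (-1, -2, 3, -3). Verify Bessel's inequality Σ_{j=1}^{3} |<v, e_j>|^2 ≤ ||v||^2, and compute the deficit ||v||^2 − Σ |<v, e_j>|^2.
Σ |<v, e_j>|^2 = 810/293; ||v||^2 = 23; deficit = 5929/293

Write each e_j = u_j / sqrt(<u_j, u_j>) where u_j is the displayed integer vector. Then <v, e_j> = <v, u_j> / sqrt(<u_j, u_j>), so |<v, e_j>|^2 = <v, u_j>^2 / <u_j, u_j>.
Coefficients: <v, e_1> = -3/sqrt(6), <v, e_2> = -3/sqrt(57), <v, e_3> = 111/sqrt(11134).
Square and sum: Σ |<v, e_j>|^2 = 810/293.
Compute ||v||^2 = v·v = 23.
Deficit = 23 − 810/293 = 5929/293 ≥ 0, confirming Bessel's inequality. (The deficit equals ||v − Σ <v,e_j> e_j||^2, the squared distance from v to span{e_j}.)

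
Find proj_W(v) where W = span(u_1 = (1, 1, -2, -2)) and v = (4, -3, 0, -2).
proj_W(v) = (1/2, 1/2, -1, -1)

Set up U = [u_1 | ... | u_1] ∈ R^(4×1). The projector onto W = col(U) is P = U (U^T U)^(-1) U^T.
Compute U^T U =
  [10],
and U^T v = (5).
Solve U^T U · c = U^T v for the coefficients: c = (1/2). The projection is proj_W(v) = U c.
Check: (v - proj_W(v)) · u_1 = 0  (should be 0).
Result: proj_W(v) = (1/2, 1/2, -1, -1).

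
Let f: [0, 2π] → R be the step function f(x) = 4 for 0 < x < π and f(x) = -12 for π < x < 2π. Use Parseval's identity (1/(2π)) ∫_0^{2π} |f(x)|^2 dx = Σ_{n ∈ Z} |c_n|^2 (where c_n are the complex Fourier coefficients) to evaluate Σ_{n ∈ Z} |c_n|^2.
Σ |c_n|^2 = 80

Parseval equates the L^2 energy of f (normalised by 1/(2π)) with the ℓ^2 sum of its Fourier coefficients: (1/(2π)) ∫_0^{2π} |f|^2 = Σ |c_n|^2.
Compute the left side: (1/(2π)) [∫_0^π 4^2 dx + ∫_π^{2π} (-12)^2 dx] = (1/(2π)) · (16π + 144π) = (16 + 144)/2 = 80.
So Σ_{n ∈ Z} |c_n|^2 = 80.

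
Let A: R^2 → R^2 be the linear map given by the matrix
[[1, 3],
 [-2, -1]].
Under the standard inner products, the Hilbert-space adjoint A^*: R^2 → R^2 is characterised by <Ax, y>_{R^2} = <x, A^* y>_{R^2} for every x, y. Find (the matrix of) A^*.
A^* = A^T =
[[1, -2],
 [3, -1]]

For real matrices with standard dot products, the defining identity <Ax, y> = <x, A^* y> gives (Ax)^T y = x^T (A^*) y, i.e. x^T A^T y = x^T (A^*) y. Since this holds for all x, y, we must have A^* = A^T. Therefore
A^* =
[[1, -2],
 [3, -1]].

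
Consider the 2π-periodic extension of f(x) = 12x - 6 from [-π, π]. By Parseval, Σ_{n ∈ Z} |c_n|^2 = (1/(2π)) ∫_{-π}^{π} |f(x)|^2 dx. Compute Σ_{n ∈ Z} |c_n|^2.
Σ |c_n|^2 = 48π^2 + 36

Expand and integrate term by term over [-π, π]:
  ∫ (12x)^2 dx = 144·(2π^3/3); ∫ 2·12·(-6)·x dx = 0 (odd integrand); ∫ (-6)^2 dx = 36·2π.
So (1/(2π)) ∫_{-π}^{π} (12x - 6)^2 dx = 144π^2/3 + 36 = 48π^2 + 36.
Parseval ⇒ Σ |c_n|^2 = 48π^2 + 36.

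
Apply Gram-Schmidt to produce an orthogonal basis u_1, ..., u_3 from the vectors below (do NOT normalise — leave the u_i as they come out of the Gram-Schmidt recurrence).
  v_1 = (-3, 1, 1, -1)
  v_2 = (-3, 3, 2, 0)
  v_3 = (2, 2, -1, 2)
Orthogonal basis:
  u_1 = (-3, 1, 1, -1)
  u_2 = (1/2, 11/6, 5/6, 7/6)
  u_3 = (-5/17, 10/17, -45/34, 5/34)

Apply the Gram-Schmidt recurrence
  u_1 = v_1
  u_i = v_i − Σ_{j<i} ((v_i · u_j) / (u_j · u_j)) · u_j.

Step by step this gives:
  u_1 = (-3, 1, 1, -1)
  u_2 = (1/2, 11/6, 5/6, 7/6)
  u_3 = (-5/17, 10/17, -45/34, 5/34)

Orthogonality check:
  u_2 · u_1 = 0 (should be 0)
  u_3 · u_1 = 0 (should be 0)
  u_3 · u_2 = 0 (should be 0)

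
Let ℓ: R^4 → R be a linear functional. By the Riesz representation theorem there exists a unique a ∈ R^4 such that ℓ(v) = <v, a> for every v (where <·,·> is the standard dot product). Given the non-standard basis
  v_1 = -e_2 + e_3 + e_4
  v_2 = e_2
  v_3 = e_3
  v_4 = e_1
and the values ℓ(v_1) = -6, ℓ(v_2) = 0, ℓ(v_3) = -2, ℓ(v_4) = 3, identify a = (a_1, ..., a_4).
a = (3, 0, -2, -4)

Write a = (a_1, ..., a_4) in the standard basis. For each basis vector v_i, ℓ(v_i) = <v_i, a> is a linear equation in the a_j's. Collect the n equations into a matrix system V a = ℓ, where row i of V is v_i (expressed in the standard basis). Since V is invertible (lower-triangular with 1s on the diagonal, up to permutation), solve by back-substitution:
  V =
[[0, -1, 1, 1],
 [0, 1, 0, 0],
 [0, 0, 1, 0],
 [1, 0, 0, 0]]
  V a = (-6, 0, -2, 3)
Solving gives a = (3, 0, -2, -4).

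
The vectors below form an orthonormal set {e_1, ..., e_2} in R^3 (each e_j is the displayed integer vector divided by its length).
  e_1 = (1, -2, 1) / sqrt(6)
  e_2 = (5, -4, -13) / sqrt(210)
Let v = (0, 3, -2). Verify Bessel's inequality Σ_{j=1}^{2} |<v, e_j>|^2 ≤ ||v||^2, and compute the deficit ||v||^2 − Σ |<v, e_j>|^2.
Σ |<v, e_j>|^2 = 58/5; ||v||^2 = 13; deficit = 7/5

Write each e_j = u_j / sqrt(<u_j, u_j>) where u_j is the displayed integer vector. Then <v, e_j> = <v, u_j> / sqrt(<u_j, u_j>), so |<v, e_j>|^2 = <v, u_j>^2 / <u_j, u_j>.
Coefficients: <v, e_1> = -8/sqrt(6), <v, e_2> = 14/sqrt(210).
Square and sum: Σ |<v, e_j>|^2 = 58/5.
Compute ||v||^2 = v·v = 13.
Deficit = 13 − 58/5 = 7/5 ≥ 0, confirming Bessel's inequality. (The deficit equals ||v − Σ <v,e_j> e_j||^2, the squared distance from v to span{e_j}.)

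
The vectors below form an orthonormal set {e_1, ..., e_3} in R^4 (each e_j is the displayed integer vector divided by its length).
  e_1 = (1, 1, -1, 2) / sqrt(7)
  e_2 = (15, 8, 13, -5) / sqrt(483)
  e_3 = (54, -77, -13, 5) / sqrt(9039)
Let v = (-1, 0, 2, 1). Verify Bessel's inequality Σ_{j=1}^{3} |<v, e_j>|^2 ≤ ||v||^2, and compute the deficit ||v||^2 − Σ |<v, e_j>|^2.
Σ |<v, e_j>|^2 = 110/131; ||v||^2 = 6; deficit = 676/131

Write each e_j = u_j / sqrt(<u_j, u_j>) where u_j is the displayed integer vector. Then <v, e_j> = <v, u_j> / sqrt(<u_j, u_j>), so |<v, e_j>|^2 = <v, u_j>^2 / <u_j, u_j>.
Coefficients: <v, e_1> = -1/sqrt(7), <v, e_2> = 6/sqrt(483), <v, e_3> = -75/sqrt(9039).
Square and sum: Σ |<v, e_j>|^2 = 110/131.
Compute ||v||^2 = v·v = 6.
Deficit = 6 − 110/131 = 676/131 ≥ 0, confirming Bessel's inequality. (The deficit equals ||v − Σ <v,e_j> e_j||^2, the squared distance from v to span{e_j}.)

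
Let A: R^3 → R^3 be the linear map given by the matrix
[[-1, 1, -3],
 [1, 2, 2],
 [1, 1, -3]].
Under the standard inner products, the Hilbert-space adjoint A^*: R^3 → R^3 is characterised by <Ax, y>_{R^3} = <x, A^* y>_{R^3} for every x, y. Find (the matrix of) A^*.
A^* = A^T =
[[-1, 1, 1],
 [1, 2, 1],
 [-3, 2, -3]]

For real matrices with standard dot products, the defining identity <Ax, y> = <x, A^* y> gives (Ax)^T y = x^T (A^*) y, i.e. x^T A^T y = x^T (A^*) y. Since this holds for all x, y, we must have A^* = A^T. Therefore
A^* =
[[-1, 1, 1],
 [1, 2, 1],
 [-3, 2, -3]].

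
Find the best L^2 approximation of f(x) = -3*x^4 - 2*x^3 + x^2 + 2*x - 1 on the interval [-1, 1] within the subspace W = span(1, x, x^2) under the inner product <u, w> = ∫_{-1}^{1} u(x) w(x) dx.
g(x) = -11*x^2/7 + 4*x/5 - 26/35

The best approximation g ∈ W is the orthogonal projection of f onto W. Writing g = a_0 + a_1 x + a_2 x^2, the coefficients solve the normal equations G · a = b where
  G_{ij} = <φ_i, φ_j> and b_i = <f, φ_i>, with φ_0 = 1, φ_1 = x, φ_2 = x^2.
G =
  [2, 0, 2/3]
  [0, 2/3, 0]
  [2/3, 0, 2/5],
b = (-38/15, 8/15, -118/105).
Solving gives a_0 = -26/35, a_1 = 4/5, a_2 = -11/7, so
  g(x) = -11*x^2/7 + 4*x/5 - 26/35.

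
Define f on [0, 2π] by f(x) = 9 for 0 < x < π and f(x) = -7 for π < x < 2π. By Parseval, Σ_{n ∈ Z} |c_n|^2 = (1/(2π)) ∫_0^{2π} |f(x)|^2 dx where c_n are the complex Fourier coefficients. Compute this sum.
Σ |c_n|^2 = 65

Parseval equates the L^2 energy of f (normalised by 1/(2π)) with the ℓ^2 sum of its Fourier coefficients: (1/(2π)) ∫_0^{2π} |f|^2 = Σ |c_n|^2.
Compute the left side: (1/(2π)) [∫_0^π 9^2 dx + ∫_π^{2π} (-7)^2 dx] = (1/(2π)) · (81π + 49π) = (81 + 49)/2 = 65.
So Σ_{n ∈ Z} |c_n|^2 = 65.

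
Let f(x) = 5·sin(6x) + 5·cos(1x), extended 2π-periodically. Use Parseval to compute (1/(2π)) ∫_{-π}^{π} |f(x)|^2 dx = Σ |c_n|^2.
Σ |c_n|^2 = 25

Expand |f|^2 and use orthogonality of {sin(nx), cos(mx)} on [-π, π]:
  ∫_{-π}^{π} sin(nx)^2 dx = π, ∫ cos(mx)^2 dx = π, and cross terms integrate to 0.
So ∫_{-π}^{π} f(x)^2 dx = 5^2 · π + 5^2 · π = (25 + 25)π.
Divide by 2π: (25 + 25)/2 = 25.
By Parseval, this equals Σ |c_n|^2.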